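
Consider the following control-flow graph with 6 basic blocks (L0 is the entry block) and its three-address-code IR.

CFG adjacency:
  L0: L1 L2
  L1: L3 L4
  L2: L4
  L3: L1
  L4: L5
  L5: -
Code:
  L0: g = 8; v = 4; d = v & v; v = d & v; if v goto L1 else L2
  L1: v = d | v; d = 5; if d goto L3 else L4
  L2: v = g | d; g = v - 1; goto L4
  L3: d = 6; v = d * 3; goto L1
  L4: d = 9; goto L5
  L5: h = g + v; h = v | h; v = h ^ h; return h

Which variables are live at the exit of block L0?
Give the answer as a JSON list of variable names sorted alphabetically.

Per-block:
  L0: {d,g,v} / ∅
  L1: {d,v} / {d,v}
  L2: {g,v} / {d,g}
  L3: {d,v} / ∅
  L4: {d} / ∅
  L5: {h,v} / {g,v}

Backward fixpoint:
  L0: in=∅ out={d,g,v}
  L1: in={d,g,v} out={g,v}
  L2: in={d,g} out={g,v}
  L3: in={g} out={d,g,v}
  L4: in={g,v} out={g,v}
  L5: in={g,v} out=∅

live-out(L0) = ["d", "g", "v"]

Answer: ["d", "g", "v"]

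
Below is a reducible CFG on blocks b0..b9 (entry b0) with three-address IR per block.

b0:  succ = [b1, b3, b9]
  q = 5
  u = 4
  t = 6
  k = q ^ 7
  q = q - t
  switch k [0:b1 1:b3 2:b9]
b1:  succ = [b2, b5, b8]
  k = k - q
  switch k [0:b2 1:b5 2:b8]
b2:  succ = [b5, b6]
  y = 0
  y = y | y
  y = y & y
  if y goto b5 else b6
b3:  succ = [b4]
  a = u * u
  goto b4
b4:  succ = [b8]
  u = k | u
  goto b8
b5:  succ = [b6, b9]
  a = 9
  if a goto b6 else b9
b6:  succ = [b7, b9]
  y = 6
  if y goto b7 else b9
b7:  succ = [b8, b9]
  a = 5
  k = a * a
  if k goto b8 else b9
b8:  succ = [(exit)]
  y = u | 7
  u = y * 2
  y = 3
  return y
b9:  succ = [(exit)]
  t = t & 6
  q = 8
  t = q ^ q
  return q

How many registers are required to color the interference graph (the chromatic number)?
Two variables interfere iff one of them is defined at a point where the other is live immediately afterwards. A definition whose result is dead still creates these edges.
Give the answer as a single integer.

Answer: 4

Derivation:
def/use:
  b0 def {k,q,t,u} use ∅
  b1 def {k} use {k,q}
  b2 def {y} use ∅
  b3 def {a} use {u}
  b4 def {u} use {k,u}
  b5 def {a} use ∅
  b6 def {y} use ∅
  b7 def {a,k} use ∅
  b8 def {u,y} use {u}
  b9 def {q,t} use {t}

Liveness:
  b0: in=∅ out={k,q,t,u}
  b1: in={k,q,t,u} out={t,u}
  b2: in={t,u} out={t,u}
  b3: in={k,u} out={k,u}
  b4: in={k,u} out={u}
  b5: in={t,u} out={t,u}
  b6: in={t,u} out={t,u}
  b7: in={t,u} out={t,u}
  b8: in={u} out=∅
  b9: in={t} out=∅

Interference:
  a — {k,t,u}
  k — {a,q,t,u}
  q — {k,t,u}
  t — {a,k,q,u,y}
  u — {a,k,q,t,y}
  y — {t,u}

Colouring:
  {a,k,t,u} pairwise interfere (4-clique) ⇒ χ ≥ 4
  4-colouring: c0={t}  c1={u}  c2={k,y}  c3={a,q}
  χ = 4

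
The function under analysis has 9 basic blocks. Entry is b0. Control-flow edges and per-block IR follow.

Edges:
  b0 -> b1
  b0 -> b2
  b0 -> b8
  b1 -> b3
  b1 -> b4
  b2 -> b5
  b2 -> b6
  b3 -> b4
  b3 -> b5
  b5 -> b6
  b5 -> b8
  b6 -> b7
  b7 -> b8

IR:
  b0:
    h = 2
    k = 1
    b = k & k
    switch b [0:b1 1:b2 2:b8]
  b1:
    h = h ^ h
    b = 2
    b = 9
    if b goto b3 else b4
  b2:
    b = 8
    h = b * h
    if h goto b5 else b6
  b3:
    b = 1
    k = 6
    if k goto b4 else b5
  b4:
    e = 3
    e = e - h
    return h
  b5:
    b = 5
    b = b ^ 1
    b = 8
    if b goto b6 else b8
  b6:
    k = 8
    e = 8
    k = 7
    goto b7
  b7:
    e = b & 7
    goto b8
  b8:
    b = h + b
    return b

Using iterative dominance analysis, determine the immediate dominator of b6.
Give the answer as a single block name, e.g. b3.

idom tree: b1←b0 b2←b0 b3←b1 b4←b1 b5←b0 b6←b0 b7←b6 b8←b0
Dom at joins:
  b4: preds {b1,b3}: {b0,b1} ∩ {b0,b1,b3} = {b0,b1}; idom=b1
  b5: preds {b2,b3}: {b0,b2} ∩ {b0,b1,b3} = {b0}; idom=b0
  b6: preds {b2,b5}: {b0,b2} ∩ {b0,b5} = {b0}; idom=b0
  b8: preds {b0,b5,b7}: {b0} ∩ {b0,b5} ∩ {b0,b6,b7} = {b0}; idom=b0

idom(b6) = b0

Answer: b0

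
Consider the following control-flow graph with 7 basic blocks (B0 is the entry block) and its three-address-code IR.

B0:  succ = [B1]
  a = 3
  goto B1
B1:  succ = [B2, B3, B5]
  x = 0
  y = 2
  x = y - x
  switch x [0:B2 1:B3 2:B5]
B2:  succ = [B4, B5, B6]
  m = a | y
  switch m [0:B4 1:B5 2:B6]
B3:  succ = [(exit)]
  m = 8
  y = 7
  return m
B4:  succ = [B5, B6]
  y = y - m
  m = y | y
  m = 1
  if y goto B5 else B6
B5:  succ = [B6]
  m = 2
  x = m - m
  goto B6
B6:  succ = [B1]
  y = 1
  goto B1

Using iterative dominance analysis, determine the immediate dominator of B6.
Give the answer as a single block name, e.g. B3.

idom tree: B1←B0 B2←B1 B3←B1 B4←B2 B5←B1 B6←B1
Dom∩ at merges:
  B1: preds {B0,B6}: {B0} ∩ {B0,B1,B6} = {B0}; idom=B0
  B5: preds {B1,B2,B4}: {B0,B1} ∩ {B0,B1,B2} ∩ {B0,B1,B2,B4} = {B0,B1}; idom=B1
  B6: preds {B2,B4,B5}: {B0,B1,B2} ∩ {B0,B1,B2,B4} ∩ {B0,B1,B5} = {B0,B1}; idom=B1

idom(B6) = B1

Answer: B1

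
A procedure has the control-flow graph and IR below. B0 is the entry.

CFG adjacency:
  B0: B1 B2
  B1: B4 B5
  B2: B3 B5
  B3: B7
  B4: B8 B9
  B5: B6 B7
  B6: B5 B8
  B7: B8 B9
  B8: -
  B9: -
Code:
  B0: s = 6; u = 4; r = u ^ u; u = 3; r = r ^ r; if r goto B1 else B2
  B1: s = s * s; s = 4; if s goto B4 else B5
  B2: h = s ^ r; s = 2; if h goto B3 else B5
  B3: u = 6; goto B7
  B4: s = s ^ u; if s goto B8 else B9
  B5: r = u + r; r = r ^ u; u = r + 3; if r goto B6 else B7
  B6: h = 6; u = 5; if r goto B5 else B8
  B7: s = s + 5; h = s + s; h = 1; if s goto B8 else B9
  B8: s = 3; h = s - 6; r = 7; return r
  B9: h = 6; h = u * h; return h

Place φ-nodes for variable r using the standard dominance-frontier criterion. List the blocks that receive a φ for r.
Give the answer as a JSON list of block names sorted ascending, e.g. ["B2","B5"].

idom tree: B1←B0 B2←B0 B3←B2 B4←B1 B5←B0 B6←B5 B7←B0 B8←B0 B9←B0
Join-block Dom:
  B5: preds {B1,B2,B6}: {B0,B1} ∩ {B0,B2} ∩ {B0,B5,B6} = {B0}; idom=B0
  B7: preds {B3,B5}: {B0,B2,B3} ∩ {B0,B5} = {B0}; idom=B0
  B8: preds {B4,B6,B7}: {B0,B1,B4} ∩ {B0,B5,B6} ∩ {B0,B7} = {B0}; idom=B0
  B9: preds {B4,B7}: {B0,B1,B4} ∩ {B0,B7} = {B0}; idom=B0

DF derivation:
  B5←B1: walk B1 to B0
  B5←B2: walk B2 to B0
  B5←B6: walk B6→B5 to B0
  B7←B3: walk B3→B2 to B0
  B7←B5: walk B5 to B0
  B8←B4: walk B4→B1 to B0
  B8←B6: walk B6→B5 to B0
  B8←B7: walk B7 to B0
  B9←B4: walk B4→B1 to B0
  B9←B7: walk B7 to B0
  B0: DF=∅
  B1: DF={B5,B8,B9}
  B2: DF={B5,B7}
  B3: DF={B7}
  B4: DF={B8,B9}
  B5: DF={B5,B7,B8}
  B6: DF={B5,B8}
  B7: DF={B8,B9}
  B8: DF=∅
  B9: DF=∅

φ for r: defs {B0,B5,B8}
  DF⁺ = {B5,B7,B8,B9}

Answer: ["B5", "B7", "B8", "B9"]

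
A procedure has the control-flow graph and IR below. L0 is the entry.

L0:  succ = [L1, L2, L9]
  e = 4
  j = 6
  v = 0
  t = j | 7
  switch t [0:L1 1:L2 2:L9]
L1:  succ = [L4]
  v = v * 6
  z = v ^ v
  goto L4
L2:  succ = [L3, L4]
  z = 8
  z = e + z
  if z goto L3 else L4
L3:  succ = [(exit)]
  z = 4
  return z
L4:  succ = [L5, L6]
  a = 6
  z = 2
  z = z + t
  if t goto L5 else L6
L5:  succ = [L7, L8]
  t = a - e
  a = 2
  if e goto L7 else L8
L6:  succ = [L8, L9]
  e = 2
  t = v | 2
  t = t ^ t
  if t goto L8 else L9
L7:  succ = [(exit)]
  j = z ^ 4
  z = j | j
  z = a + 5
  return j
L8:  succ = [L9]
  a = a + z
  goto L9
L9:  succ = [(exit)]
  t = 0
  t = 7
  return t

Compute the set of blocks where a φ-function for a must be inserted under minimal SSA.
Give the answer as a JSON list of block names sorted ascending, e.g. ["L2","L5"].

Answer: ["L8", "L9"]

Working:
idom tree: L1←L0 L2←L0 L3←L2 L4←L0 L5←L4 L6←L4 L7←L5 L8←L4 L9←L0
Join-block Dom:
  L4: preds {L1,L2}: {L0,L1} ∩ {L0,L2} = {L0}; idom=L0
  L8: preds {L5,L6}: {L0,L4,L5} ∩ {L0,L4,L6} = {L0,L4}; idom=L4
  L9: preds {L0,L6,L8}: {L0} ∩ {L0,L4,L6} ∩ {L0,L4,L8} = {L0}; idom=L0

DF derivation:
  join L4 pred L1: L1 stop@L0
  join L4 pred L2: L2 stop@L0
  join L8 pred L5: L5 stop@L4
  join L8 pred L6: L6 stop@L4
  join L9 pred L0: · stop@L0
  join L9 pred L6: L6→L4 stop@L0
  join L9 pred L8: L8→L4 stop@L0
  DF(L0)=∅
  DF(L1)={L4}
  DF(L2)={L4}
  DF(L3)=∅
  DF(L4)={L9}
  DF(L5)={L8}
  DF(L6)={L8,L9}
  DF(L7)=∅
  DF(L8)={L9}
  DF(L9)=∅

φ for a: defs {L4,L5,L8}
  DF⁺ = {L8,L9}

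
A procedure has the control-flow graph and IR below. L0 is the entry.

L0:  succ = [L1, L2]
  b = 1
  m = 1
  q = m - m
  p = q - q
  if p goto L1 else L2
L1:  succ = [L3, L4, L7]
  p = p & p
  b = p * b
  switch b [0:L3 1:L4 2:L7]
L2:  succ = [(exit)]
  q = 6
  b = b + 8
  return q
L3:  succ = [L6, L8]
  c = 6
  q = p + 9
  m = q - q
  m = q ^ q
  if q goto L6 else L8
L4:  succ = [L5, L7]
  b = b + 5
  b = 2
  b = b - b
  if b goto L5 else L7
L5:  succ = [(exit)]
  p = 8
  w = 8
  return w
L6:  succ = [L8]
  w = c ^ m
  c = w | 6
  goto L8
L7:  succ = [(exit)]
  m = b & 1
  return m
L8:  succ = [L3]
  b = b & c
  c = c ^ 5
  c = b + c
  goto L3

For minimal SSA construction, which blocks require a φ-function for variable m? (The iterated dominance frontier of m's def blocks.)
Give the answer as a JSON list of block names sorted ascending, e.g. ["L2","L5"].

Answer: ["L3"]

Analysis:
idom tree: L1←L0 L2←L0 L3←L1 L4←L1 L5←L4 L6←L3 L7←L1 L8←L3
Join-block Dom:
  L3: preds {L1,L8}: {L0,L1} ∩ {L0,L1,L3,L8} = {L0,L1}; idom=L1
  L7: preds {L1,L4}: {L0,L1} ∩ {L0,L1,L4} = {L0,L1}; idom=L1
  L8: preds {L3,L6}: {L0,L1,L3} ∩ {L0,L1,L3,L6} = {L0,L1,L3}; idom=L3

DF walk-up:
  L3←L1: walk · to L1
  L3←L8: walk L8→L3 to L1
  L7←L1: walk · to L1
  L7←L4: walk L4 to L1
  L8←L3: walk · to L3
  L8←L6: walk L6 to L3
  L0 → ∅
  L1 → ∅
  L2 → ∅
  L3 → {L3}
  L4 → {L7}
  L5 → ∅
  L6 → {L8}
  L7 → ∅
  L8 → {L3}

φ for m: defs {L0,L3,L7}
  DF⁺ = {L3}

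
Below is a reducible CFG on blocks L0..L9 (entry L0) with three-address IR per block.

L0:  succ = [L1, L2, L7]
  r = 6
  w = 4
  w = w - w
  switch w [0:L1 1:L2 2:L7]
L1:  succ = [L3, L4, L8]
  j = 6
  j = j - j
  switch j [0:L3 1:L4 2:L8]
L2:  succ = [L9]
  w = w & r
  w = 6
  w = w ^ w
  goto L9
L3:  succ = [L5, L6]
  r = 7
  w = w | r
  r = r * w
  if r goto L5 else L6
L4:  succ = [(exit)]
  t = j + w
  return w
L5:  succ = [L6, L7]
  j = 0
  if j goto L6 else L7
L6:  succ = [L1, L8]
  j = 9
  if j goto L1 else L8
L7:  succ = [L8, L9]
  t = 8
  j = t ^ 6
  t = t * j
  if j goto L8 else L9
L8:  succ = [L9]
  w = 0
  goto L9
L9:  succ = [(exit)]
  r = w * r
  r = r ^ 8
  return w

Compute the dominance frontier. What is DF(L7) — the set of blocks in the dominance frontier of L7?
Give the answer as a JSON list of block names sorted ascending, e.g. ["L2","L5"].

Answer: ["L8", "L9"]

Analysis:
idom tree: L1←L0 L2←L0 L3←L1 L4←L1 L5←L3 L6←L3 L7←L0 L8←L0 L9←L0
Join-block Dom:
  L1: preds {L0,L6}: {L0} ∩ {L0,L1,L3,L6} = {L0}; idom=L0
  L6: preds {L3,L5}: {L0,L1,L3} ∩ {L0,L1,L3,L5} = {L0,L1,L3}; idom=L3
  L7: preds {L0,L5}: {L0} ∩ {L0,L1,L3,L5} = {L0}; idom=L0
  L8: preds {L1,L6,L7}: {L0,L1} ∩ {L0,L1,L3,L6} ∩ {L0,L7} = {L0}; idom=L0
  L9: preds {L2,L7,L8}: {L0,L2} ∩ {L0,L7} ∩ {L0,L8} = {L0}; idom=L0

DF walk-up:
  join L1 pred L0: · stop@L0
  join L1 pred L6: L6→L3→L1 stop@L0
  join L6 pred L3: · stop@L3
  join L6 pred L5: L5 stop@L3
  join L7 pred L0: · stop@L0
  join L7 pred L5: L5→L3→L1 stop@L0
  join L8 pred L1: L1 stop@L0
  join L8 pred L6: L6→L3→L1 stop@L0
  join L8 pred L7: L7 stop@L0
  join L9 pred L2: L2 stop@L0
  join L9 pred L7: L7 stop@L0
  join L9 pred L8: L8 stop@L0
  L0 → ∅
  L1 → {L1,L7,L8}
  L2 → {L9}
  L3 → {L1,L7,L8}
  L4 → ∅
  L5 → {L6,L7}
  L6 → {L1,L8}
  L7 → {L8,L9}
  L8 → {L9}
  L9 → ∅

DF(L7) = ["L8", "L9"]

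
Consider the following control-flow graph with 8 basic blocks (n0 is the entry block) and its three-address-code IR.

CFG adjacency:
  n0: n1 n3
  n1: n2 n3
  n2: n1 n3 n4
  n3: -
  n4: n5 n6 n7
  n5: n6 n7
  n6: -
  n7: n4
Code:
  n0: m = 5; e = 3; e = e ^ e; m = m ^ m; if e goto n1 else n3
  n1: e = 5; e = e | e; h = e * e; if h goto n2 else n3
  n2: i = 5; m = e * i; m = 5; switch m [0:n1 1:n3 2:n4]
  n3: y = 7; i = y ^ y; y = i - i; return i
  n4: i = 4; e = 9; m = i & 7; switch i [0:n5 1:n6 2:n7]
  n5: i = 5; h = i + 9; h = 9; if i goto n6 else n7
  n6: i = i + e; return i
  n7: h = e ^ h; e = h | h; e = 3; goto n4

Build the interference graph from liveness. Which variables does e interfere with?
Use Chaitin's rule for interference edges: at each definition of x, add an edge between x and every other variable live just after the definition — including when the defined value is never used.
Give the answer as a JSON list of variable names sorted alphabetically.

Answer: ["h", "i", "m"]

Derivation:
def/use:
  n0: def={e,m} ue=∅
  n1: def={e,h} ue=∅
  n2: def={i,m} ue={e}
  n3: def={i,y} ue=∅
  n4: def={e,i,m} ue=∅
  n5: def={h,i} ue=∅
  n6: def={i} ue={e,i}
  n7: def={e,h} ue={e,h}

Backward fixpoint:
  live n0: ∅→∅
  live n1: ∅→{e,h}
  live n2: {e,h}→{h}
  live n3: ∅→∅
  live n4: {h}→{e,h,i}
  live n5: {e}→{e,h,i}
  live n6: {e,i}→∅
  live n7: {e,h}→{h}

Interference:
  e: {h,i,m}
  h: {e,i,m}
  i: {e,h,m,y}
  m: {e,h,i}
  y: {i}

N(e) = ["h", "i", "m"]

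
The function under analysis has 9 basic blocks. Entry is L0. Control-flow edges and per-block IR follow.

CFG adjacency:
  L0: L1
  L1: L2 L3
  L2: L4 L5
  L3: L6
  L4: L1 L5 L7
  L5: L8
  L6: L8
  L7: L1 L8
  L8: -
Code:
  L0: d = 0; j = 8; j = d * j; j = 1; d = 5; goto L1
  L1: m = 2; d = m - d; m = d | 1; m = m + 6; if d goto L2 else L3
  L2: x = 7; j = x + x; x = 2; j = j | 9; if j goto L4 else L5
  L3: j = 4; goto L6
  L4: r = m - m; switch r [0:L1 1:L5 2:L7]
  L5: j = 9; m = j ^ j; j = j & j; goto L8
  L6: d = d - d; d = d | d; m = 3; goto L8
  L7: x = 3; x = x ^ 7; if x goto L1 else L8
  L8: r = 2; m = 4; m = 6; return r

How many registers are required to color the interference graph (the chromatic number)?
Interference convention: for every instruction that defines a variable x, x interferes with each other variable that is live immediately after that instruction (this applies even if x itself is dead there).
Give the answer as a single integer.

Answer: 4

Working:
Block summaries:
  L0 def {d,j} use ∅
  L1 def {d,m} use {d}
  L2 def {j,x} use ∅
  L3 def {j} use ∅
  L4 def {r} use {m}
  L5 def {j,m} use ∅
  L6 def {d,m} use {d}
  L7 def {x} use ∅
  L8 def {m,r} use ∅

Liveness:
  L0: in=∅ out={d}
  L1: in={d} out={d,m}
  L2: in={d,m} out={d,m}
  L3: in={d} out={d}
  L4: in={d,m} out={d}
  L5: in=∅ out=∅
  L6: in={d} out=∅
  L7: in={d} out={d}
  L8: in=∅ out=∅

Interference:
  d↔{j,m,r,x}
  j↔{d,m,x}
  m↔{d,j,r,x}
  r↔{d,m}
  x↔{d,j,m}

Colouring:
  lower bound: {d,j,m,x} mutually conflict ⇒ χ ≥ 4
  assign d→R0 j→R2 m→R1 r→R2 x→R3 — no edge inside a register ⇒ χ ≤ 4
  χ = 4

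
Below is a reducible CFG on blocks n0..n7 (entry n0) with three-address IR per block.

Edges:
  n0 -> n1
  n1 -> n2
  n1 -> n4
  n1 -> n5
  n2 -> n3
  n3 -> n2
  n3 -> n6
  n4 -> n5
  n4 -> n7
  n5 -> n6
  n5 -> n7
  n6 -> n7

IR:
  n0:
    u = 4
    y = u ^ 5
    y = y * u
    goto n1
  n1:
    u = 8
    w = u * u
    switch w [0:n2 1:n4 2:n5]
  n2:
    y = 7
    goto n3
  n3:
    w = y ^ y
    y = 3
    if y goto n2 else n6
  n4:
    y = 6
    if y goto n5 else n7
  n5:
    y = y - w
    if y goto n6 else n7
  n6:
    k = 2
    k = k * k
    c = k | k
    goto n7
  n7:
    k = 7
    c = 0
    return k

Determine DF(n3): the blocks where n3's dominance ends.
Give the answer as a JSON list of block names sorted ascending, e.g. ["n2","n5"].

Answer: ["n2", "n6"]

Working:
idom tree: n1←n0 n2←n1 n3←n2 n4←n1 n5←n1 n6←n1 n7←n1
Join-block Dom:
  n2: preds {n1,n3}: {n0,n1} ∩ {n0,n1,n2,n3} = {n0,n1}; idom=n1
  n5: preds {n1,n4}: {n0,n1} ∩ {n0,n1,n4} = {n0,n1}; idom=n1
  n6: preds {n3,n5}: {n0,n1,n2,n3} ∩ {n0,n1,n5} = {n0,n1}; idom=n1
  n7: preds {n4,n5,n6}: {n0,n1,n4} ∩ {n0,n1,n5} ∩ {n0,n1,n6} = {n0,n1}; idom=n1

DF walk-up:
  join n2 pred n1: · stop@n1
  join n2 pred n3: n3→n2 stop@n1
  join n5 pred n1: · stop@n1
  join n5 pred n4: n4 stop@n1
  join n6 pred n3: n3→n2 stop@n1
  join n6 pred n5: n5 stop@n1
  join n7 pred n4: n4 stop@n1
  join n7 pred n5: n5 stop@n1
  join n7 pred n6: n6 stop@n1
  n0 → ∅
  n1 → ∅
  n2 → {n2,n6}
  n3 → {n2,n6}
  n4 → {n5,n7}
  n5 → {n6,n7}
  n6 → {n7}
  n7 → ∅

DF(n3) = ["n2", "n6"]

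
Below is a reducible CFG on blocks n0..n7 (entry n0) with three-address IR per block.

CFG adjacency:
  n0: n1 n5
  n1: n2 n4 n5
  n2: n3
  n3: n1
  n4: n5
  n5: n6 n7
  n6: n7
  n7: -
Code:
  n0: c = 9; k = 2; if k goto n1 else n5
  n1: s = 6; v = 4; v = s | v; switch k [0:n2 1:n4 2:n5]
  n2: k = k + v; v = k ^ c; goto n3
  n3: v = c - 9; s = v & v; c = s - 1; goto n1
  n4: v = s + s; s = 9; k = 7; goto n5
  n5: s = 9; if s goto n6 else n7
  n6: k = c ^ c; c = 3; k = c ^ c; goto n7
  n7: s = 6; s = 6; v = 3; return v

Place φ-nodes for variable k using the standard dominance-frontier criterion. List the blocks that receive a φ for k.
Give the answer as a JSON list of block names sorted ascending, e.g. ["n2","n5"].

Answer: ["n1", "n5", "n7"]

Working:
idom tree: n1←n0 n2←n1 n3←n2 n4←n1 n5←n0 n6←n5 n7←n5
Join-block Dom:
  n1: preds {n0,n3}: {n0} ∩ {n0,n1,n2,n3} = {n0}; idom=n0
  n5: preds {n0,n1,n4}: {n0} ∩ {n0,n1} ∩ {n0,n1,n4} = {n0}; idom=n0
  n7: preds {n5,n6}: {n0,n5} ∩ {n0,n5,n6} = {n0,n5}; idom=n5

Frontier:
  join n1 pred n0: · stop@n0
  join n1 pred n3: n3→n2→n1 stop@n0
  join n5 pred n0: · stop@n0
  join n5 pred n1: n1 stop@n0
  join n5 pred n4: n4→n1 stop@n0
  join n7 pred n5: · stop@n5
  join n7 pred n6: n6 stop@n5
  DF(n0)=∅
  DF(n1)={n1,n5}
  DF(n2)={n1}
  DF(n3)={n1}
  DF(n4)={n5}
  DF(n5)=∅
  DF(n6)={n7}
  DF(n7)=∅

φ for k: defs {n0,n2,n4,n6}
  DF⁺ = {n1,n5,n7}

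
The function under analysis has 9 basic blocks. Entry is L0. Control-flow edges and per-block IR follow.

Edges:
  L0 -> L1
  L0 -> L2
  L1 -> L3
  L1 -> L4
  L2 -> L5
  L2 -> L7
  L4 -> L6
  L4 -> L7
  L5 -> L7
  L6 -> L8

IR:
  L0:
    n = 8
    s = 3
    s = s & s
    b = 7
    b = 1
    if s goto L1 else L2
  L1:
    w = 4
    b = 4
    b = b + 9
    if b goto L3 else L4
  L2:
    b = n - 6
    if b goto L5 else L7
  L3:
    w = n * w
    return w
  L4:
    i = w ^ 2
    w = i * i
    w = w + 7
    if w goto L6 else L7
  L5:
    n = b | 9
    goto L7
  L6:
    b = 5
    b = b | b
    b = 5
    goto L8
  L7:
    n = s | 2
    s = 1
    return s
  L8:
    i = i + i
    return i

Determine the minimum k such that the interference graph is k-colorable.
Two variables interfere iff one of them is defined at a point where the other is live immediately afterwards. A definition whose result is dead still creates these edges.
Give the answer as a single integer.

Answer: 4

Derivation:
Block summaries:
  L0: def={b,n,s} ue=∅
  L1: def={b,w} ue=∅
  L2: def={b} ue={n}
  L3: def={w} ue={n,w}
  L4: def={i,w} ue={w}
  L5: def={n} ue={b}
  L6: def={b} ue=∅
  L7: def={n,s} ue={s}
  L8: def={i} ue={i}

Backward fixpoint:
  L0: in=∅ out={n,s}
  L1: in={n,s} out={n,s,w}
  L2: in={n,s} out={b,s}
  L3: in={n,w} out=∅
  L4: in={s,w} out={i,s}
  L5: in={b,s} out={s}
  L6: in={i} out={i}
  L7: in={s} out=∅
  L8: in={i} out=∅

Conflict graph:
  b — {i,n,s,w}
  i — {b,s,w}
  n — {b,s,w}
  s — {b,i,n,w}
  w — {b,i,n,s}

Chromatic number:
  lower bound: {b,i,s,w} mutually conflict ⇒ χ ≥ 4
  assign b→r0 i→r3 n→r3 s→r1 w→r2 — no edge inside a register ⇒ χ ≤ 4
  χ = 4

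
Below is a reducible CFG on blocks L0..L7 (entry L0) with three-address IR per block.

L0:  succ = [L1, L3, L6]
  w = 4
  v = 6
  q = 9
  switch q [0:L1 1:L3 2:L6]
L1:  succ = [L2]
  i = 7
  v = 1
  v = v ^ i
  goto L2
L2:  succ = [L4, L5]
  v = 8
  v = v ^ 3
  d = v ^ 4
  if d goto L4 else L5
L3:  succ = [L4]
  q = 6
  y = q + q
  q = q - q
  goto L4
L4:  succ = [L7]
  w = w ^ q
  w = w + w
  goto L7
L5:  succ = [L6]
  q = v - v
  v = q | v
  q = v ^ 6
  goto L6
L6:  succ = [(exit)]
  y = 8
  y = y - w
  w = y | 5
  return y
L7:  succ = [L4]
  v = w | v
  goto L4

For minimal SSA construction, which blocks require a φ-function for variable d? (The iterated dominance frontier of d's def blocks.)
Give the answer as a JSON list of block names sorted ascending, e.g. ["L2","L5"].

idom tree: L1←L0 L2←L1 L3←L0 L4←L0 L5←L2 L6←L0 L7←L4
Dom∩ at merges:
  L4: preds {L2,L3,L7}: {L0,L1,L2} ∩ {L0,L3} ∩ {L0,L4,L7} = {L0}; idom=L0
  L6: preds {L0,L5}: {L0} ∩ {L0,L1,L2,L5} = {L0}; idom=L0

Frontier:
  L4←L2: walk L2→L1 to L0
  L4←L3: walk L3 to L0
  L4←L7: walk L7→L4 to L0
  L6←L0: walk · to L0
  L6←L5: walk L5→L2→L1 to L0
  L0 → ∅
  L1 → {L4,L6}
  L2 → {L4,L6}
  L3 → {L4}
  L4 → {L4}
  L5 → {L6}
  L6 → ∅
  L7 → {L4}

φ for d: defs {L2}
  DF⁺ = {L4,L6}

Answer: ["L4", "L6"]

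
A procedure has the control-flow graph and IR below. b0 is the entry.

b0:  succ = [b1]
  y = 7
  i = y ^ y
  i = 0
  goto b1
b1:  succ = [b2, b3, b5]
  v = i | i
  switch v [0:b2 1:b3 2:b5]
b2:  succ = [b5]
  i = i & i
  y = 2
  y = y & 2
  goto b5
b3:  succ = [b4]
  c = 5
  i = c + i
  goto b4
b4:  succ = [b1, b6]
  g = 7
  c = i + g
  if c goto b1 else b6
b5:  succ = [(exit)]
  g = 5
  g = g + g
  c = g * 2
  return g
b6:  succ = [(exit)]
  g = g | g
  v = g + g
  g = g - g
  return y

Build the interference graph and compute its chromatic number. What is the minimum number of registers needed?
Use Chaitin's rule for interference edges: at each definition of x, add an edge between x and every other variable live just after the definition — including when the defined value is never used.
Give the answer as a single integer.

def/use:
  b0 def {i,y} use ∅
  b1 def {v} use {i}
  b2 def {i,y} use {i}
  b3 def {c,i} use {i}
  b4 def {c,g} use {i}
  b5 def {c,g} use ∅
  b6 def {g,v} use {g,y}

Live sets:
  live b0: ∅→{i,y}
  live b1: {i,y}→{i,y}
  live b2: {i}→∅
  live b3: {i,y}→{i,y}
  live b4: {i,y}→{g,i,y}
  live b5: ∅→∅
  live b6: {g,y}→∅

Interference:
  c — {g,i,y}
  g — {c,i,v,y}
  i — {c,g,v,y}
  v — {g,i,y}
  y — {c,g,i,v}

Registers:
  clique {c,g,i,y} ⇒ need ≥ 4
  4-colouring: c0={g}  c1={i}  c2={y}  c3={c,v}
  χ = 4

Answer: 4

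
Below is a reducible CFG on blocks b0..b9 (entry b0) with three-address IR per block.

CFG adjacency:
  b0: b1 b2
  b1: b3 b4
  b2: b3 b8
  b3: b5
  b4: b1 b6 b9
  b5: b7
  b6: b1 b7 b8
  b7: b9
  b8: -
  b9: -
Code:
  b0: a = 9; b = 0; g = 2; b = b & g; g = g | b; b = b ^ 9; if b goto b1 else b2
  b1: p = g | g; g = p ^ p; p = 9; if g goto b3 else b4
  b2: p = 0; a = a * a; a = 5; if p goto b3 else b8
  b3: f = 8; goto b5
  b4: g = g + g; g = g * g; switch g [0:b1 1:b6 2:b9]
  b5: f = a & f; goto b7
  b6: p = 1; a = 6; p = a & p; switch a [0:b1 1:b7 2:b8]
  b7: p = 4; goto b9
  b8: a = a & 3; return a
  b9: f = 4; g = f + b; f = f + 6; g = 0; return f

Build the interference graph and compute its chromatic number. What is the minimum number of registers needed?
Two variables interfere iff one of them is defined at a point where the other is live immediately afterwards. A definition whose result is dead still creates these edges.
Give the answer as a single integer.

def/use:
  b0 def {a,b,g} use ∅
  b1 def {g,p} use {g}
  b2 def {a,p} use {a}
  b3 def {f} use ∅
  b4 def {g} use {g}
  b5 def {f} use {a,f}
  b6 def {a,p} use ∅
  b7 def {p} use ∅
  b8 def {a} use {a}
  b9 def {f,g} use {b}

Backward fixpoint:
  live b0: ∅→{a,b,g}
  live b1: {a,b,g}→{a,b,g}
  live b2: {a,b}→{a,b}
  live b3: {a,b}→{a,b,f}
  live b4: {a,b,g}→{a,b,g}
  live b5: {a,b,f}→{b}
  live b6: {b,g}→{a,b,g}
  live b7: {b}→{b}
  live b8: {a}→∅
  live b9: {b}→∅

Conflict graph:
  a↔{b,f,g,p}
  b↔{a,f,g,p}
  f↔{a,b,g}
  g↔{a,b,f,p}
  p↔{a,b,g}

Colouring:
  {a,b,f,g} pairwise interfere (4-clique) ⇒ χ ≥ 4
  assign a→R0 b→R1 f→R3 g→R2 p→R3 — no edge inside a register ⇒ χ ≤ 4
  χ = 4

Answer: 4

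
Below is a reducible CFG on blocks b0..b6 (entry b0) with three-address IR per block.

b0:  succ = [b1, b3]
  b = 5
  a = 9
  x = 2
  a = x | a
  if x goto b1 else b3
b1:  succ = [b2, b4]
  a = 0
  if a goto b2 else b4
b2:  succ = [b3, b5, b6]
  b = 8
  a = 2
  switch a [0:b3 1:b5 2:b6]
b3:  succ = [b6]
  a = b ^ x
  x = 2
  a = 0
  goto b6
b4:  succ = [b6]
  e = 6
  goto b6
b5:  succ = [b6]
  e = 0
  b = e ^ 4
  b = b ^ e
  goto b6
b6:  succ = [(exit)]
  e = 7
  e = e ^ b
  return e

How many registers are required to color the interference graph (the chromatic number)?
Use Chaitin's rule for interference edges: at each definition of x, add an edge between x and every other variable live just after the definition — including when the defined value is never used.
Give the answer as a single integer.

Block summaries:
  b0 def {a,b,x} use ∅
  b1 def {a} use ∅
  b2 def {a,b} use ∅
  b3 def {a,x} use {b,x}
  b4 def {e} use ∅
  b5 def {b,e} use ∅
  b6 def {e} use {b}

Backward fixpoint:
  b0 li=∅ lo={b,x}
  b1 li={b,x} lo={b,x}
  b2 li={x} lo={b,x}
  b3 li={b,x} lo={b}
  b4 li={b} lo={b}
  b5 li=∅ lo={b}
  b6 li={b} lo=∅

Interference:
  a — {b,x}
  b — {a,e,x}
  e — {b}
  x — {a,b}

Registers:
  clique {a,b,x} ⇒ need ≥ 3
  assign a→r1 b→r0 e→r1 x→r2 — no edge inside a register ⇒ χ ≤ 3
  χ = 3

Answer: 3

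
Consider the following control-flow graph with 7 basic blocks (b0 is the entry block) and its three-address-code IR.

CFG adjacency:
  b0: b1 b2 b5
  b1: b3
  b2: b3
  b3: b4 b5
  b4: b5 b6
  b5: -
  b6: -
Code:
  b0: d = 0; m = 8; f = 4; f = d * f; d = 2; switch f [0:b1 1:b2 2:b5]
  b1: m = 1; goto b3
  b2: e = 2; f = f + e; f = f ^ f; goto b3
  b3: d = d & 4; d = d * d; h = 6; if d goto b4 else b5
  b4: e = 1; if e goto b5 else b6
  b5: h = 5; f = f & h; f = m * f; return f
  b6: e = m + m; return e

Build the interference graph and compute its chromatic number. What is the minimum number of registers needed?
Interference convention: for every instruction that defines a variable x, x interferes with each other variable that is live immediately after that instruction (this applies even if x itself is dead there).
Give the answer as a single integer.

Answer: 4

Analysis:
Per-block:
  b0: def={d,f,m} ue=∅
  b1: def={m} ue=∅
  b2: def={e,f} ue={f}
  b3: def={d,h} ue={d}
  b4: def={e} ue=∅
  b5: def={f,h} ue={f,m}
  b6: def={e} ue={m}

Backward fixpoint:
  b0: in=∅ out={d,f,m}
  b1: in={d,f} out={d,f,m}
  b2: in={d,f,m} out={d,f,m}
  b3: in={d,f,m} out={f,m}
  b4: in={f,m} out={f,m}
  b5: in={f,m} out=∅
  b6: in={m} out=∅

Conflict graph:
  d: {e,f,h,m}
  e: {d,f,m}
  f: {d,e,h,m}
  h: {d,f,m}
  m: {d,e,f,h}

Colouring:
  clique {d,e,f,m} ⇒ need ≥ 4
  4-colouring: c0={d}  c1={f}  c2={m}  c3={e,h}
  χ = 4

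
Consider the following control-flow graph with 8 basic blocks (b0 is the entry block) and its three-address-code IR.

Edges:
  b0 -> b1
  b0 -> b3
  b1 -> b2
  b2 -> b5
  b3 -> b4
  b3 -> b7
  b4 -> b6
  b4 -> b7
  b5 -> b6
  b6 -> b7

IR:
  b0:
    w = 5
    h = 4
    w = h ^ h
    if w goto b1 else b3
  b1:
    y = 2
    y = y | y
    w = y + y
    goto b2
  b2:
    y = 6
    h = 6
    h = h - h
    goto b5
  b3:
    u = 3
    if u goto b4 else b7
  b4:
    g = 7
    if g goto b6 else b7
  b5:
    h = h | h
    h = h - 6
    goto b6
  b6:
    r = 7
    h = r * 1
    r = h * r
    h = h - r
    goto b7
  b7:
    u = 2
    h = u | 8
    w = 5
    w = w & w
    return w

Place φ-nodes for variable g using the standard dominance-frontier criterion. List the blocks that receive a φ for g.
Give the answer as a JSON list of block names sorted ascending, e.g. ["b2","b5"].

Answer: ["b6", "b7"]

Derivation:
idom tree: b1←b0 b2←b1 b3←b0 b4←b3 b5←b2 b6←b0 b7←b0
Dom∩ at merges:
  b6: preds {b4,b5}: {b0,b3,b4} ∩ {b0,b1,b2,b5} = {b0}; idom=b0
  b7: preds {b3,b4,b6}: {b0,b3} ∩ {b0,b3,b4} ∩ {b0,b6} = {b0}; idom=b0

DF walk-up:
  b6←b4: walk b4→b3 to b0
  b6←b5: walk b5→b2→b1 to b0
  b7←b3: walk b3 to b0
  b7←b4: walk b4→b3 to b0
  b7←b6: walk b6 to b0
  b0 → ∅
  b1 → {b6}
  b2 → {b6}
  b3 → {b6,b7}
  b4 → {b6,b7}
  b5 → {b6}
  b6 → {b7}
  b7 → ∅

φ for g: defs {b4}
  DF⁺ = {b6,b7}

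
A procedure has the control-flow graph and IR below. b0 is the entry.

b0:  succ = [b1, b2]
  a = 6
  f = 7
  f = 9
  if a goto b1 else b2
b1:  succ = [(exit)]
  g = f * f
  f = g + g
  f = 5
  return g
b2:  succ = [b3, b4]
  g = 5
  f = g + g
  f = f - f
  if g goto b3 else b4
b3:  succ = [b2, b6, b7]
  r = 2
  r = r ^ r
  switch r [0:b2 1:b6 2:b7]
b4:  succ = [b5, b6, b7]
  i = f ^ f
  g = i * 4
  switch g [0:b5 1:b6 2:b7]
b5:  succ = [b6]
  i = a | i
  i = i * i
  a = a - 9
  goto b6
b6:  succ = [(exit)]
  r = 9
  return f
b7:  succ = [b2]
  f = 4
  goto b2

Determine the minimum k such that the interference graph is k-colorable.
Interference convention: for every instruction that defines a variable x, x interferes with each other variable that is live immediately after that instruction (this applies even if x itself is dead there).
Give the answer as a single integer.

Per-block:
  b0: def={a,f} ue=∅
  b1: def={f,g} ue={f}
  b2: def={f,g} ue=∅
  b3: def={r} ue=∅
  b4: def={g,i} ue={f}
  b5: def={a,i} ue={a,i}
  b6: def={r} ue={f}
  b7: def={f} ue=∅

Backward fixpoint:
  b0: in=∅ out={a,f}
  b1: in={f} out=∅
  b2: in={a} out={a,f}
  b3: in={a,f} out={a,f}
  b4: in={a,f} out={a,f,i}
  b5: in={a,f,i} out={f}
  b6: in={f} out=∅
  b7: in={a} out={a}

Interfere edges:
  a — {f,g,i,r}
  f — {a,g,i,r}
  g — {a,f,i}
  i — {a,f,g}
  r — {a,f}

Registers:
  {a,f,g,i} pairwise interfere (4-clique) ⇒ χ ≥ 4
  assign a→c0 f→c1 g→c2 i→c3 r→c2 — no edge inside a register ⇒ χ ≤ 4
  χ = 4

Answer: 4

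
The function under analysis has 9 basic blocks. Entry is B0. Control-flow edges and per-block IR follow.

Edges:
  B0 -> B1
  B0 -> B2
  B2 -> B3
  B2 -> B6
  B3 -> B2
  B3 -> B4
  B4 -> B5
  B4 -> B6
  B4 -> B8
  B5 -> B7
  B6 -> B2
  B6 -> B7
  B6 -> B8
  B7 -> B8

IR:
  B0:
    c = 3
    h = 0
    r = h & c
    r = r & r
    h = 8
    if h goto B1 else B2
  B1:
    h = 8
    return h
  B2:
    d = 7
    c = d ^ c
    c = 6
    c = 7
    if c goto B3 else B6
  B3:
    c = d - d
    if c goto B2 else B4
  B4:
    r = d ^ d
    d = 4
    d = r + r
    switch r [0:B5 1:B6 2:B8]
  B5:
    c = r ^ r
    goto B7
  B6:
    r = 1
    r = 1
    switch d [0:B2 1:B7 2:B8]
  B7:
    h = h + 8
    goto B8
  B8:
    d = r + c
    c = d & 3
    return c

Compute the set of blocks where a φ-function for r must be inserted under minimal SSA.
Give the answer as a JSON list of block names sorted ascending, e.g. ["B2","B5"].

Answer: ["B2", "B6", "B7", "B8"]

Derivation:
idom tree: B1←B0 B2←B0 B3←B2 B4←B3 B5←B4 B6←B2 B7←B2 B8←B2
Join-block Dom:
  B2: preds {B0,B3,B6}: {B0} ∩ {B0,B2,B3} ∩ {B0,B2,B6} = {B0}; idom=B0
  B6: preds {B2,B4}: {B0,B2} ∩ {B0,B2,B3,B4} = {B0,B2}; idom=B2
  B7: preds {B5,B6}: {B0,B2,B3,B4,B5} ∩ {B0,B2,B6} = {B0,B2}; idom=B2
  B8: preds {B4,B6,B7}: {B0,B2,B3,B4} ∩ {B0,B2,B6} ∩ {B0,B2,B7} = {B0,B2}; idom=B2

Frontier:
  B2←B0: walk · to B0
  B2←B3: walk B3→B2 to B0
  B2←B6: walk B6→B2 to B0
  B6←B2: walk · to B2
  B6←B4: walk B4→B3 to B2
  B7←B5: walk B5→B4→B3 to B2
  B7←B6: walk B6 to B2
  B8←B4: walk B4→B3 to B2
  B8←B6: walk B6 to B2
  B8←B7: walk B7 to B2
  B0 → ∅
  B1 → ∅
  B2 → {B2}
  B3 → {B2,B6,B7,B8}
  B4 → {B6,B7,B8}
  B5 → {B7}
  B6 → {B2,B7,B8}
  B7 → {B8}
  B8 → ∅

φ for r: defs {B0,B4,B6}
  DF⁺ = {B2,B6,B7,B8}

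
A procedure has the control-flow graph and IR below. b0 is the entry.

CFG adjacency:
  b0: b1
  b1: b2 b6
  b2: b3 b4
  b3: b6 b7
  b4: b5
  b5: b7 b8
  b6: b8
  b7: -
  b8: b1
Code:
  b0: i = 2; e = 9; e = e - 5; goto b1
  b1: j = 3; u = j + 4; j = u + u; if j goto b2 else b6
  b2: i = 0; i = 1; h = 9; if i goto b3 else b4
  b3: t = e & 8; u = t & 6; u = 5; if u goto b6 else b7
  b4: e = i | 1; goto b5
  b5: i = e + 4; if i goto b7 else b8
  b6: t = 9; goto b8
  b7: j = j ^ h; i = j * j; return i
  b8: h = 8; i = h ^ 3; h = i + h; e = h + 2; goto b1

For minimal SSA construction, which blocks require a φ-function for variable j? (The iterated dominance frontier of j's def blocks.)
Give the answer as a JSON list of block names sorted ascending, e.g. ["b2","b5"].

idom tree: b1←b0 b2←b1 b3←b2 b4←b2 b5←b4 b6←b1 b7←b2 b8←b1
Join-block Dom:
  b1: preds {b0,b8}: {b0} ∩ {b0,b1,b8} = {b0}; idom=b0
  b6: preds {b1,b3}: {b0,b1} ∩ {b0,b1,b2,b3} = {b0,b1}; idom=b1
  b7: preds {b3,b5}: {b0,b1,b2,b3} ∩ {b0,b1,b2,b4,b5} = {b0,b1,b2}; idom=b2
  b8: preds {b5,b6}: {b0,b1,b2,b4,b5} ∩ {b0,b1,b6} = {b0,b1}; idom=b1

DF walk-up:
  b1←b0: walk · to b0
  b1←b8: walk b8→b1 to b0
  b6←b1: walk · to b1
  b6←b3: walk b3→b2 to b1
  b7←b3: walk b3 to b2
  b7←b5: walk b5→b4 to b2
  b8←b5: walk b5→b4→b2 to b1
  b8←b6: walk b6 to b1
  DF(b0)=∅
  DF(b1)={b1}
  DF(b2)={b6,b8}
  DF(b3)={b6,b7}
  DF(b4)={b7,b8}
  DF(b5)={b7,b8}
  DF(b6)={b8}
  DF(b7)=∅
  DF(b8)={b1}

φ for j: defs {b1,b7}
  DF⁺ = {b1}

Answer: ["b1"]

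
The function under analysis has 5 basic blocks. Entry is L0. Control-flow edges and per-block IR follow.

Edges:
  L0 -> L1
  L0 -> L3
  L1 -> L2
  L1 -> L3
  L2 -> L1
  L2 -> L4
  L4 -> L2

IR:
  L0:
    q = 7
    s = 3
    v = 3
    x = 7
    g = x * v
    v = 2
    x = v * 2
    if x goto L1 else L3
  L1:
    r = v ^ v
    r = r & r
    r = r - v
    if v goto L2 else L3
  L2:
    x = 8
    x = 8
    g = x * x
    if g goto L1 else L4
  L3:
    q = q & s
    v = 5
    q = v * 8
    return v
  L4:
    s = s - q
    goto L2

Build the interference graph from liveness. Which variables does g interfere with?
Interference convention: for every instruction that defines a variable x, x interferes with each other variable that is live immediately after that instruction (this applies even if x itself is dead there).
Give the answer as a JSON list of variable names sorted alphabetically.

Answer: ["q", "s", "v"]

Working:
Per-block:
  L0: def={g,q,s,v,x} ue=∅
  L1: def={r} ue={v}
  L2: def={g,x} ue=∅
  L3: def={q,v} ue={q,s}
  L4: def={s} ue={q,s}

Liveness:
  L0 li=∅ lo={q,s,v}
  L1 li={q,s,v} lo={q,s,v}
  L2 li={q,s,v} lo={q,s,v}
  L3 li={q,s} lo=∅
  L4 li={q,s,v} lo={q,s,v}

Interference:
  g — {q,s,v}
  q — {g,r,s,v,x}
  r — {q,s,v}
  s — {g,q,r,v,x}
  v — {g,q,r,s,x}
  x — {q,s,v}

N(g) = ["q", "s", "v"]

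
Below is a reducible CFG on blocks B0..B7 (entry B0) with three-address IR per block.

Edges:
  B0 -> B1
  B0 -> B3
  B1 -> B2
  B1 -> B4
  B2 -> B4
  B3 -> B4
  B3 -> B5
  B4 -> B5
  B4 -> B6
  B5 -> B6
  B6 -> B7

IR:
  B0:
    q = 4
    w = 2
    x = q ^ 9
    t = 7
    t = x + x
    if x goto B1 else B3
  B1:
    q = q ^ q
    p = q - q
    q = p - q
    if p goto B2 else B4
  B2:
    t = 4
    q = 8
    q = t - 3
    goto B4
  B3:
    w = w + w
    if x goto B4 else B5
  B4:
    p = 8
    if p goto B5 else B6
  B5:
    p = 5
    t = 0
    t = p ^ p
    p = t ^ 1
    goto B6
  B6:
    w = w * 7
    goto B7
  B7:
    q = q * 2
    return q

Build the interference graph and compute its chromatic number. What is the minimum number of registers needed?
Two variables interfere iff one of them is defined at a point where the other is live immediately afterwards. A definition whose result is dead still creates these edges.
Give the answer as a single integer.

Answer: 4

Analysis:
Per-block:
  B0: def={q,t,w,x} ue=∅
  B1: def={p,q} ue={q}
  B2: def={q,t} ue=∅
  B3: def={w} ue={w,x}
  B4: def={p} ue=∅
  B5: def={p,t} ue=∅
  B6: def={w} ue={w}
  B7: def={q} ue={q}

Live sets:
  B0 li=∅ lo={q,w,x}
  B1 li={q,w} lo={q,w}
  B2 li={w} lo={q,w}
  B3 li={q,w,x} lo={q,w}
  B4 li={q,w} lo={q,w}
  B5 li={q,w} lo={q,w}
  B6 li={q,w} lo={q}
  B7 li={q} lo=∅

Interfere edges:
  p — {q,t,w}
  q — {p,t,w,x}
  t — {p,q,w,x}
  w — {p,q,t,x}
  x — {q,t,w}

Chromatic number:
  {p,q,t,w} pairwise interfere (4-clique) ⇒ χ ≥ 4
  assign p→r3 q→r0 t→r1 w→r2 x→r3 — no edge inside a register ⇒ χ ≤ 4
  χ = 4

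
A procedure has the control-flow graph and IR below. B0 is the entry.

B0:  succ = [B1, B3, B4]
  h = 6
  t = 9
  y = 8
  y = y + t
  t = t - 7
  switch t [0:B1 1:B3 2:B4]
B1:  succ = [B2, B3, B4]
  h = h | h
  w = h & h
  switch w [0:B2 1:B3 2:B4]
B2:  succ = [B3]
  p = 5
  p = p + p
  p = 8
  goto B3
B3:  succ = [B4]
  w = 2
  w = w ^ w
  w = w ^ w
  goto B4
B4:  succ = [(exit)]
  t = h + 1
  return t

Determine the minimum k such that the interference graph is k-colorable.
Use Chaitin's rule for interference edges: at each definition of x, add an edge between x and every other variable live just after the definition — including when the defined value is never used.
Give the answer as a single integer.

Block summaries:
  B0: def={h,t,y} ue=∅
  B1: def={h,w} ue={h}
  B2: def={p} ue=∅
  B3: def={w} ue=∅
  B4: def={t} ue={h}

Liveness:
  live B0: ∅→{h}
  live B1: {h}→{h}
  live B2: {h}→{h}
  live B3: {h}→{h}
  live B4: {h}→∅

Interference:
  h↔{p,t,w,y}
  p↔{h}
  t↔{h,y}
  w↔{h}
  y↔{h,t}

Colouring:
  {h,t,y} pairwise interfere (3-clique) ⇒ χ ≥ 3
  assign h→r0 p→r1 t→r1 w→r1 y→r2 — no edge inside a register ⇒ χ ≤ 3
  χ = 3

Answer: 3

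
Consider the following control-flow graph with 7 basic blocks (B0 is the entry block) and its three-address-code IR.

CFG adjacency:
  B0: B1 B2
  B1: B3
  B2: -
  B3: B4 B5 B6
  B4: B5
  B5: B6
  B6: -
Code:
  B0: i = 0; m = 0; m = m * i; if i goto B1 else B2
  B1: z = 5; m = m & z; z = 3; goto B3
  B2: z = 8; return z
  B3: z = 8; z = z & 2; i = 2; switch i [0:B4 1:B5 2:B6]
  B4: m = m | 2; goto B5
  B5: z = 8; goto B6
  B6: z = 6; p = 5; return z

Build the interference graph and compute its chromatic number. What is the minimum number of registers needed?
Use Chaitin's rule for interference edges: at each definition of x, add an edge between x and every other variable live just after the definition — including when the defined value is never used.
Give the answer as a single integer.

def/use:
  B0: def={i,m} ue=∅
  B1: def={m,z} ue={m}
  B2: def={z} ue=∅
  B3: def={i,z} ue=∅
  B4: def={m} ue={m}
  B5: def={z} ue=∅
  B6: def={p,z} ue=∅

Backward fixpoint:
  B0 li=∅ lo={m}
  B1 li={m} lo={m}
  B2 li=∅ lo=∅
  B3 li={m} lo={m}
  B4 li={m} lo=∅
  B5 li=∅ lo=∅
  B6 li=∅ lo=∅

Interference:
  i — {m}
  m — {i,z}
  p — {z}
  z — {m,p}

Chromatic number:
  lower bound: {i,m} mutually conflict ⇒ χ ≥ 2
  assign i→r1 m→r0 p→r0 z→r1 — no edge inside a register ⇒ χ ≤ 2
  χ = 2

Answer: 2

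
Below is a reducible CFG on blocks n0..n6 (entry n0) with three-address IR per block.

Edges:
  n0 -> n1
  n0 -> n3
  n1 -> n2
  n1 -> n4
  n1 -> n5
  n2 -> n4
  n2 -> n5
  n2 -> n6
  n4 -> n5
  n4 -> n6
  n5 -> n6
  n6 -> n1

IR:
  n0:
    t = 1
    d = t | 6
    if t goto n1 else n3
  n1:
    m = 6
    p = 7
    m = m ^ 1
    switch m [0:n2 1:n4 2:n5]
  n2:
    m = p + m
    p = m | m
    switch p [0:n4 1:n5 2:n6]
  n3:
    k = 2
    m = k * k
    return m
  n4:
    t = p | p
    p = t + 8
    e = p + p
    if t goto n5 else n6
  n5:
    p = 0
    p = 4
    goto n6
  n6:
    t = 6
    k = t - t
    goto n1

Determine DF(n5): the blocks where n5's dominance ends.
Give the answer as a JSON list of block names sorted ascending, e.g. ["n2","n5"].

Answer: ["n6"]

Derivation:
idom tree: n1←n0 n2←n1 n3←n0 n4←n1 n5←n1 n6←n1
Dom∩ at merges:
  n1: preds {n0,n6}: {n0} ∩ {n0,n1,n6} = {n0}; idom=n0
  n4: preds {n1,n2}: {n0,n1} ∩ {n0,n1,n2} = {n0,n1}; idom=n1
  n5: preds {n1,n2,n4}: {n0,n1} ∩ {n0,n1,n2} ∩ {n0,n1,n4} = {n0,n1}; idom=n1
  n6: preds {n2,n4,n5}: {n0,n1,n2} ∩ {n0,n1,n4} ∩ {n0,n1,n5} = {n0,n1}; idom=n1

DF walk-up:
  join n1 pred n0: · stop@n0
  join n1 pred n6: n6→n1 stop@n0
  join n4 pred n1: · stop@n1
  join n4 pred n2: n2 stop@n1
  join n5 pred n1: · stop@n1
  join n5 pred n2: n2 stop@n1
  join n5 pred n4: n4 stop@n1
  join n6 pred n2: n2 stop@n1
  join n6 pred n4: n4 stop@n1
  join n6 pred n5: n5 stop@n1
  n0 → ∅
  n1 → {n1}
  n2 → {n4,n5,n6}
  n3 → ∅
  n4 → {n5,n6}
  n5 → {n6}
  n6 → {n1}

DF(n5) = ["n6"]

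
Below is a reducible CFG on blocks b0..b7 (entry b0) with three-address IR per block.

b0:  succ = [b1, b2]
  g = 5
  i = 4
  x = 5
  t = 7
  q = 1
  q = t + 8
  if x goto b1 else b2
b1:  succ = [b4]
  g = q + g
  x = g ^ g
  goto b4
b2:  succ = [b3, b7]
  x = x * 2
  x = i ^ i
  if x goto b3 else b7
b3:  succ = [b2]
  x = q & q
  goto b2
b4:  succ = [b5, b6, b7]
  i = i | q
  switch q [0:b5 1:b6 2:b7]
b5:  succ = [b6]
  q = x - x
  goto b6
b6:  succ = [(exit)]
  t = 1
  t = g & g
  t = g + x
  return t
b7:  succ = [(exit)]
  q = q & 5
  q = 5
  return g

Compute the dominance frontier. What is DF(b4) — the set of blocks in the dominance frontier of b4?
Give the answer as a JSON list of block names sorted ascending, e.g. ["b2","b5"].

Answer: ["b7"]

Analysis:
idom tree: b1←b0 b2←b0 b3←b2 b4←b1 b5←b4 b6←b4 b7←b0
Dom∩ at merges:
  b2: preds {b0,b3}: {b0} ∩ {b0,b2,b3} = {b0}; idom=b0
  b6: preds {b4,b5}: {b0,b1,b4} ∩ {b0,b1,b4,b5} = {b0,b1,b4}; idom=b4
  b7: preds {b2,b4}: {b0,b2} ∩ {b0,b1,b4} = {b0}; idom=b0

DF derivation:
  b2←b0: walk · to b0
  b2←b3: walk b3→b2 to b0
  b6←b4: walk · to b4
  b6←b5: walk b5 to b4
  b7←b2: walk b2 to b0
  b7←b4: walk b4→b1 to b0
  b0 → ∅
  b1 → {b7}
  b2 → {b2,b7}
  b3 → {b2}
  b4 → {b7}
  b5 → {b6}
  b6 → ∅
  b7 → ∅

DF(b4) = ["b7"]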